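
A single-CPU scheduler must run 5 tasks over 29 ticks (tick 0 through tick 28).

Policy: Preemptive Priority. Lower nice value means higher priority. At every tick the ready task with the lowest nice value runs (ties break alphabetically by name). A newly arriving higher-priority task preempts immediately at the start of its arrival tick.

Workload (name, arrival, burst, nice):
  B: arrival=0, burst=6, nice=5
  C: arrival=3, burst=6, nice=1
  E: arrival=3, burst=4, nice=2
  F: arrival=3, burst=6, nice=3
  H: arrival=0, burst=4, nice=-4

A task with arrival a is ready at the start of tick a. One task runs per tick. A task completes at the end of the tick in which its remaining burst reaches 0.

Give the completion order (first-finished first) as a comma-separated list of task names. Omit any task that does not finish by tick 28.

t=0: ready={B,H} → run H
t=1: ready={B,H} → run H
t=2: ready={B,H} → run H
t=3: ready={B,C,E,F,H} → run H
t=4: ready={B,C,E,F} → run C
t=5: ready={B,C,E,F} → run C
t=6: ready={B,C,E,F} → run C
t=7: ready={B,C,E,F} → run C
t=8: ready={B,C,E,F} → run C
t=9: ready={B,C,E,F} → run C
t=10: ready={B,E,F} → run E
t=11: ready={B,E,F} → run E
t=12: ready={B,E,F} → run E
t=13: ready={B,E,F} → run E
t=14: ready={B,F} → run F
t=15: ready={B,F} → run F
t=16: ready={B,F} → run F
t=17: ready={B,F} → run F
t=18: ready={B,F} → run F
t=19: ready={B,F} → run F
t=20: ready={B} → run B
t=21: ready={B} → run B
t=22: ready={B} → run B
t=23: ready={B} → run B
t=24: ready={B} → run B
t=25: ready={B} → run B
t=26: (idle)
t=27: (idle)
t=28: (idle)

completion order = H, C, E, F, B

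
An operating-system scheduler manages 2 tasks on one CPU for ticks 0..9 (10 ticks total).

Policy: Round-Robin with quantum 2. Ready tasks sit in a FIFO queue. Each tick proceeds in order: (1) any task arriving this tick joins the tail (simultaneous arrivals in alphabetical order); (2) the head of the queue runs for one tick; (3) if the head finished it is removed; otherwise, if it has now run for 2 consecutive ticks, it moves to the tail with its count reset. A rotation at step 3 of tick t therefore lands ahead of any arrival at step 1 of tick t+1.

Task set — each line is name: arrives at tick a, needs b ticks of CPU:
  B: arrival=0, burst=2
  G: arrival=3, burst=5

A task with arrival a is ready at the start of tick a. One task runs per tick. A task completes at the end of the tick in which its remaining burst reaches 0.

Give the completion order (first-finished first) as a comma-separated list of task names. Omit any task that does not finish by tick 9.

t=0: queue=[B] q_used=0 → run B
t=1: queue=[B] q_used=1 → run B
t=2: (idle)
t=3: queue=[G] q_used=0 → run G
t=4: queue=[G] q_used=1 → run G
t=5: queue=[G] q_used=0 → run G
t=6: queue=[G] q_used=1 → run G
t=7: queue=[G] q_used=0 → run G
t=8: (idle)
t=9: (idle)

completion order = B, G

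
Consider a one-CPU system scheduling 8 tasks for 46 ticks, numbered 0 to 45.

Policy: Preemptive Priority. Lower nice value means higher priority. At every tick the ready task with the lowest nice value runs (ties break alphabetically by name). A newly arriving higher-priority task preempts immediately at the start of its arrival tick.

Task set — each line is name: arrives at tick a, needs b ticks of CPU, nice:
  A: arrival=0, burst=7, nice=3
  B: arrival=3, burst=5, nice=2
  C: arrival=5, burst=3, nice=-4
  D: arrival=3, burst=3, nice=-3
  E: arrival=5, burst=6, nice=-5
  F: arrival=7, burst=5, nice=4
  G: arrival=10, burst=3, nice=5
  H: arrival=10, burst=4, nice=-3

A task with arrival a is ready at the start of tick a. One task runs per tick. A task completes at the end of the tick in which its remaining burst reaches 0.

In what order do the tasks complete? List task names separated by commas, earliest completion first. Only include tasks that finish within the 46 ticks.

t=0: ready={A} → run A
t=1: ready={A} → run A
t=2: ready={A} → run A
t=3: ready={A,B,D} → run D
t=4: ready={A,B,D} → run D
t=5: ready={A,B,C,D,E} → run E
t=6: ready={A,B,C,D,E} → run E
t=7: ready={A,B,C,D,E,F} → run E
t=8: ready={A,B,C,D,E,F} → run E
t=9: ready={A,B,C,D,E,F} → run E
t=10: ready={A,B,C,D,E,F,G,H} → run E
t=11: ready={A,B,C,D,F,G,H} → run C
t=12: ready={A,B,C,D,F,G,H} → run C
t=13: ready={A,B,C,D,F,G,H} → run C
t=14: ready={A,B,D,F,G,H} → run D
t=15: ready={A,B,F,G,H} → run H
t=16: ready={A,B,F,G,H} → run H
t=17: ready={A,B,F,G,H} → run H
t=18: ready={A,B,F,G,H} → run H
t=19: ready={A,B,F,G} → run B
t=20: ready={A,B,F,G} → run B
t=21: ready={A,B,F,G} → run B
t=22: ready={A,B,F,G} → run B
t=23: ready={A,B,F,G} → run B
t=24: ready={A,F,G} → run A
t=25: ready={A,F,G} → run A
t=26: ready={A,F,G} → run A
t=27: ready={A,F,G} → run A
t=28: ready={F,G} → run F
t=29: ready={F,G} → run F
t=30: ready={F,G} → run F
t=31: ready={F,G} → run F
t=32: ready={F,G} → run F
t=33: ready={G} → run G
t=34: ready={G} → run G
t=35: ready={G} → run G
t=36: (idle)
t=37: (idle)
t=38: (idle)
t=39: (idle)
t=40: (idle)
t=41: (idle)
t=42: (idle)
t=43: (idle)
t=44: (idle)
t=45: (idle)

completion order = E, C, D, H, B, A, F, G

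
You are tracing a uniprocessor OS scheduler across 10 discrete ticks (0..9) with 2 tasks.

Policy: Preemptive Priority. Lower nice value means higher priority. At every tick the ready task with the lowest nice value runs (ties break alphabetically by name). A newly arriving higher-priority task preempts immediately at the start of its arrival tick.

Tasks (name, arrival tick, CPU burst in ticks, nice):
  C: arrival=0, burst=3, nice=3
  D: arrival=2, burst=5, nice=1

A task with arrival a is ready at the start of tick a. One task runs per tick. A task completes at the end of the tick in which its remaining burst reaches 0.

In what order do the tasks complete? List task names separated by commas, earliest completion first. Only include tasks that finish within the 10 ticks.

t=0: ready={C} → run C
t=1: ready={C} → run C
t=2: ready={C,D} → run D
t=3: ready={C,D} → run D
t=4: ready={C,D} → run D
t=5: ready={C,D} → run D
t=6: ready={C,D} → run D
t=7: ready={C} → run C
t=8: (idle)
t=9: (idle)

completion order = D, C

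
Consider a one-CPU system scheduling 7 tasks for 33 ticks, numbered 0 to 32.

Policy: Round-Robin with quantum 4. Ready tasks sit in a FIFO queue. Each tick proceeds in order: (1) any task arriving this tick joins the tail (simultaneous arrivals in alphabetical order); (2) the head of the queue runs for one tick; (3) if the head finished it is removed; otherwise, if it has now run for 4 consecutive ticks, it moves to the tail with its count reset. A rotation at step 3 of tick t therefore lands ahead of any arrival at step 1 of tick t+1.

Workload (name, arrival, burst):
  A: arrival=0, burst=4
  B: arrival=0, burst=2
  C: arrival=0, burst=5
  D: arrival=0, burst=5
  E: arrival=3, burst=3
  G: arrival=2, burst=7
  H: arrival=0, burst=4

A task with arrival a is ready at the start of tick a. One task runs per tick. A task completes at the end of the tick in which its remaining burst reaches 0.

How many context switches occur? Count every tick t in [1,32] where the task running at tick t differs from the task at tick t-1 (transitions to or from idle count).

context switches = 10

t=0: queue=[A,B,C,D,H] q_used=0 → run A
t=1: queue=[A,B,C,D,H] q_used=1 → run A
t=2: queue=[A,B,C,D,H,G] q_used=2 → run A
t=3: queue=[A,B,C,D,H,G,E] q_used=3 → run A
t=4: queue=[B,C,D,H,G,E] q_used=0 → run B
t=5: queue=[B,C,D,H,G,E] q_used=1 → run B
t=6: queue=[C,D,H,G,E] q_used=0 → run C
t=7: queue=[C,D,H,G,E] q_used=1 → run C
t=8: queue=[C,D,H,G,E] q_used=2 → run C
t=9: queue=[C,D,H,G,E] q_used=3 → run C
t=10: queue=[D,H,G,E,C] q_used=0 → run D
t=11: queue=[D,H,G,E,C] q_used=1 → run D
t=12: queue=[D,H,G,E,C] q_used=2 → run D
t=13: queue=[D,H,G,E,C] q_used=3 → run D
t=14: queue=[H,G,E,C,D] q_used=0 → run H
t=15: queue=[H,G,E,C,D] q_used=1 → run H
t=16: queue=[H,G,E,C,D] q_used=2 → run H
t=17: queue=[H,G,E,C,D] q_used=3 → run H
t=18: queue=[G,E,C,D] q_used=0 → run G
t=19: queue=[G,E,C,D] q_used=1 → run G
t=20: queue=[G,E,C,D] q_used=2 → run G
t=21: queue=[G,E,C,D] q_used=3 → run G
t=22: queue=[E,C,D,G] q_used=0 → run E
t=23: queue=[E,C,D,G] q_used=1 → run E
t=24: queue=[E,C,D,G] q_used=2 → run E
t=25: queue=[C,D,G] q_used=0 → run C
t=26: queue=[D,G] q_used=0 → run D
t=27: queue=[G] q_used=0 → run G
t=28: queue=[G] q_used=1 → run G
t=29: queue=[G] q_used=2 → run G
t=30: (idle)
t=31: (idle)
t=32: (idle)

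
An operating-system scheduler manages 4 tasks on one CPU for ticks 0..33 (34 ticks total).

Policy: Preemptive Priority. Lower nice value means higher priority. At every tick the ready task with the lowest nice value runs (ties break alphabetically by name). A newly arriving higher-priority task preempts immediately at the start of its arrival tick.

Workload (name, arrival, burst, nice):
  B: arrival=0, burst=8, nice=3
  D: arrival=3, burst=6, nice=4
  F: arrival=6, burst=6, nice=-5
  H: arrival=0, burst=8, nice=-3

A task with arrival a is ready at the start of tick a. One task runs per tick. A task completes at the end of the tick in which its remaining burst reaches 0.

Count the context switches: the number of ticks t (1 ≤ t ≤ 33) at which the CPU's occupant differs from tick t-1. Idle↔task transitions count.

context switches = 5

t=0: ready={B,H} → run H
t=1: ready={B,H} → run H
t=2: ready={B,H} → run H
t=3: ready={B,D,H} → run H
t=4: ready={B,D,H} → run H
t=5: ready={B,D,H} → run H
t=6: ready={B,D,F,H} → run F
t=7: ready={B,D,F,H} → run F
t=8: ready={B,D,F,H} → run F
t=9: ready={B,D,F,H} → run F
t=10: ready={B,D,F,H} → run F
t=11: ready={B,D,F,H} → run F
t=12: ready={B,D,H} → run H
t=13: ready={B,D,H} → run H
t=14: ready={B,D} → run B
t=15: ready={B,D} → run B
t=16: ready={B,D} → run B
t=17: ready={B,D} → run B
t=18: ready={B,D} → run B
t=19: ready={B,D} → run B
t=20: ready={B,D} → run B
t=21: ready={B,D} → run B
t=22: ready={D} → run D
t=23: ready={D} → run D
t=24: ready={D} → run D
t=25: ready={D} → run D
t=26: ready={D} → run D
t=27: ready={D} → run D
t=28: (idle)
t=29: (idle)
t=30: (idle)
t=31: (idle)
t=32: (idle)
t=33: (idle)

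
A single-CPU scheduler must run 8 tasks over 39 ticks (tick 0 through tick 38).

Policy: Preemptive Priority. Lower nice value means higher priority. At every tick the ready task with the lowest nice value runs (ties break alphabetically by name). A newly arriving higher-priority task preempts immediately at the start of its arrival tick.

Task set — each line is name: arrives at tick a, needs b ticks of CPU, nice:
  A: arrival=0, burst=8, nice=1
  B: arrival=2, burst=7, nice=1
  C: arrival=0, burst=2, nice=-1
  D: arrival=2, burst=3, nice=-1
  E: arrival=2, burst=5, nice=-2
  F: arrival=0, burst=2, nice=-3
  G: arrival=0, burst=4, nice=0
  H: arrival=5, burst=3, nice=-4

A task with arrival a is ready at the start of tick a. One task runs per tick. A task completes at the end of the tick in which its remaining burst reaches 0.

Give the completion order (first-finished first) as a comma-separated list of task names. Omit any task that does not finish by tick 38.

completion order = F, H, E, C, D, G, A, B

t=0: ready={A,C,F,G} → run F
t=1: ready={A,C,F,G} → run F
t=2: ready={A,B,C,D,E,G} → run E
t=3: ready={A,B,C,D,E,G} → run E
t=4: ready={A,B,C,D,E,G} → run E
t=5: ready={A,B,C,D,E,G,H} → run H
t=6: ready={A,B,C,D,E,G,H} → run H
t=7: ready={A,B,C,D,E,G,H} → run H
t=8: ready={A,B,C,D,E,G} → run E
t=9: ready={A,B,C,D,E,G} → run E
t=10: ready={A,B,C,D,G} → run C
t=11: ready={A,B,C,D,G} → run C
t=12: ready={A,B,D,G} → run D
t=13: ready={A,B,D,G} → run D
t=14: ready={A,B,D,G} → run D
t=15: ready={A,B,G} → run G
t=16: ready={A,B,G} → run G
t=17: ready={A,B,G} → run G
t=18: ready={A,B,G} → run G
t=19: ready={A,B} → run A
t=20: ready={A,B} → run A
t=21: ready={A,B} → run A
t=22: ready={A,B} → run A
t=23: ready={A,B} → run A
t=24: ready={A,B} → run A
t=25: ready={A,B} → run A
t=26: ready={A,B} → run A
t=27: ready={B} → run B
t=28: ready={B} → run B
t=29: ready={B} → run B
t=30: ready={B} → run B
t=31: ready={B} → run B
t=32: ready={B} → run B
t=33: ready={B} → run B
t=34: (idle)
t=35: (idle)
t=36: (idle)
t=37: (idle)
t=38: (idle)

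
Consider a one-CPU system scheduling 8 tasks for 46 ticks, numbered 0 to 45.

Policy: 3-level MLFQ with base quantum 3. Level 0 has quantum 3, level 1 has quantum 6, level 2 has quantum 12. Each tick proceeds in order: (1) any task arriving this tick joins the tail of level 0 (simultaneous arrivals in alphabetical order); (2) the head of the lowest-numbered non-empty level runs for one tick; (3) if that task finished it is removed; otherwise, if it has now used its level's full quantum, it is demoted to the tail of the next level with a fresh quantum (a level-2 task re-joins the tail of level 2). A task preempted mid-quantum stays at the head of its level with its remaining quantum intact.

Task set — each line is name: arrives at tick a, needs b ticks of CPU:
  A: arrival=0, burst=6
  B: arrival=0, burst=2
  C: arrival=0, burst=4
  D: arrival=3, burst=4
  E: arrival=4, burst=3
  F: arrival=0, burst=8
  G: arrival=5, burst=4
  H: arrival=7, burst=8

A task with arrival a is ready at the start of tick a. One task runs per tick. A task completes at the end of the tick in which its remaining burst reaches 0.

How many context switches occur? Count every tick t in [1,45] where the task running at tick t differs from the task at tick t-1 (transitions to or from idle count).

context switches = 14

t=0: L0/L1/L2 = ABCF/-/- → run A
t=1: L0/L1/L2 = ABCF/-/- → run A
t=2: L0/L1/L2 = ABCF/-/- → run A
t=3: L0/L1/L2 = BCFD/A/- → run B
t=4: L0/L1/L2 = BCFDE/A/- → run B
t=5: L0/L1/L2 = CFDEG/A/- → run C
t=6: L0/L1/L2 = CFDEG/A/- → run C
t=7: L0/L1/L2 = CFDEGH/A/- → run C
t=8: L0/L1/L2 = FDEGH/AC/- → run F
t=9: L0/L1/L2 = FDEGH/AC/- → run F
t=10: L0/L1/L2 = FDEGH/AC/- → run F
t=11: L0/L1/L2 = DEGH/ACF/- → run D
t=12: L0/L1/L2 = DEGH/ACF/- → run D
t=13: L0/L1/L2 = DEGH/ACF/- → run D
t=14: L0/L1/L2 = EGH/ACFD/- → run E
t=15: L0/L1/L2 = EGH/ACFD/- → run E
t=16: L0/L1/L2 = EGH/ACFD/- → run E
t=17: L0/L1/L2 = GH/ACFD/- → run G
t=18: L0/L1/L2 = GH/ACFD/- → run G
t=19: L0/L1/L2 = GH/ACFD/- → run G
t=20: L0/L1/L2 = H/ACFDG/- → run H
t=21: L0/L1/L2 = H/ACFDG/- → run H
t=22: L0/L1/L2 = H/ACFDG/- → run H
t=23: L0/L1/L2 = -/ACFDGH/- → run A
t=24: L0/L1/L2 = -/ACFDGH/- → run A
t=25: L0/L1/L2 = -/ACFDGH/- → run A
t=26: L0/L1/L2 = -/CFDGH/- → run C
t=27: L0/L1/L2 = -/FDGH/- → run F
t=28: L0/L1/L2 = -/FDGH/- → run F
t=29: L0/L1/L2 = -/FDGH/- → run F
t=30: L0/L1/L2 = -/FDGH/- → run F
t=31: L0/L1/L2 = -/FDGH/- → run F
t=32: L0/L1/L2 = -/DGH/- → run D
t=33: L0/L1/L2 = -/GH/- → run G
t=34: L0/L1/L2 = -/H/- → run H
t=35: L0/L1/L2 = -/H/- → run H
t=36: L0/L1/L2 = -/H/- → run H
t=37: L0/L1/L2 = -/H/- → run H
t=38: L0/L1/L2 = -/H/- → run H
t=39: (idle)
t=40: (idle)
t=41: (idle)
t=42: (idle)
t=43: (idle)
t=44: (idle)
t=45: (idle)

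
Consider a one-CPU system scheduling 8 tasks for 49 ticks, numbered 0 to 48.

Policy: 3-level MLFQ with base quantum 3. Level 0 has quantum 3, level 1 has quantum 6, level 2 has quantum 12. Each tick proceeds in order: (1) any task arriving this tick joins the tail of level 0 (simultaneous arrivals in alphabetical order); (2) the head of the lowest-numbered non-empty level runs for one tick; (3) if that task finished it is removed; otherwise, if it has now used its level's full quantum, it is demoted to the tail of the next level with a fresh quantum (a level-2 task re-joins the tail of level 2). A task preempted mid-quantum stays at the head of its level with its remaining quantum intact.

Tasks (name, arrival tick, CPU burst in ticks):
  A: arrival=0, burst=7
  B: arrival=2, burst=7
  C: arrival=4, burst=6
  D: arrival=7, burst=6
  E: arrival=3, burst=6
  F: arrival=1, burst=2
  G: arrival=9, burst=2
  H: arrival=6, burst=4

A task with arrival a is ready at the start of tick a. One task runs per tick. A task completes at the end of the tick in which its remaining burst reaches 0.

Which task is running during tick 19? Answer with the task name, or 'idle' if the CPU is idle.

t=0: L0/L1/L2 = A/-/- → run A
t=1: L0/L1/L2 = AF/-/- → run A
t=2: L0/L1/L2 = AFB/-/- → run A
t=3: L0/L1/L2 = FBE/A/- → run F
t=4: L0/L1/L2 = FBEC/A/- → run F
t=5: L0/L1/L2 = BEC/A/- → run B
t=6: L0/L1/L2 = BECH/A/- → run B
t=7: L0/L1/L2 = BECHD/A/- → run B
t=8: L0/L1/L2 = ECHD/AB/- → run E
t=9: L0/L1/L2 = ECHDG/AB/- → run E
t=10: L0/L1/L2 = ECHDG/AB/- → run E
t=11: L0/L1/L2 = CHDG/ABE/- → run C
t=12: L0/L1/L2 = CHDG/ABE/- → run C
t=13: L0/L1/L2 = CHDG/ABE/- → run C
t=14: L0/L1/L2 = HDG/ABEC/- → run H
t=15: L0/L1/L2 = HDG/ABEC/- → run H
t=16: L0/L1/L2 = HDG/ABEC/- → run H
t=17: L0/L1/L2 = DG/ABECH/- → run D
t=18: L0/L1/L2 = DG/ABECH/- → run D
t=19: L0/L1/L2 = DG/ABECH/- → run D
t=20: L0/L1/L2 = G/ABECHD/- → run G
t=21: L0/L1/L2 = G/ABECHD/- → run G
t=22: L0/L1/L2 = -/ABECHD/- → run A
t=23: L0/L1/L2 = -/ABECHD/- → run A
t=24: L0/L1/L2 = -/ABECHD/- → run A
t=25: L0/L1/L2 = -/ABECHD/- → run A
t=26: L0/L1/L2 = -/BECHD/- → run B
t=27: L0/L1/L2 = -/BECHD/- → run B
t=28: L0/L1/L2 = -/BECHD/- → run B
t=29: L0/L1/L2 = -/BECHD/- → run B
t=30: L0/L1/L2 = -/ECHD/- → run E
t=31: L0/L1/L2 = -/ECHD/- → run E
t=32: L0/L1/L2 = -/ECHD/- → run E
t=33: L0/L1/L2 = -/CHD/- → run C
t=34: L0/L1/L2 = -/CHD/- → run C
t=35: L0/L1/L2 = -/CHD/- → run C
t=36: L0/L1/L2 = -/HD/- → run H
t=37: L0/L1/L2 = -/D/- → run D
t=38: L0/L1/L2 = -/D/- → run D
t=39: L0/L1/L2 = -/D/- → run D
t=40: (idle)
t=41: (idle)
t=42: (idle)
t=43: (idle)
t=44: (idle)
t=45: (idle)
t=46: (idle)
t=47: (idle)
t=48: (idle)

running at tick 19 = D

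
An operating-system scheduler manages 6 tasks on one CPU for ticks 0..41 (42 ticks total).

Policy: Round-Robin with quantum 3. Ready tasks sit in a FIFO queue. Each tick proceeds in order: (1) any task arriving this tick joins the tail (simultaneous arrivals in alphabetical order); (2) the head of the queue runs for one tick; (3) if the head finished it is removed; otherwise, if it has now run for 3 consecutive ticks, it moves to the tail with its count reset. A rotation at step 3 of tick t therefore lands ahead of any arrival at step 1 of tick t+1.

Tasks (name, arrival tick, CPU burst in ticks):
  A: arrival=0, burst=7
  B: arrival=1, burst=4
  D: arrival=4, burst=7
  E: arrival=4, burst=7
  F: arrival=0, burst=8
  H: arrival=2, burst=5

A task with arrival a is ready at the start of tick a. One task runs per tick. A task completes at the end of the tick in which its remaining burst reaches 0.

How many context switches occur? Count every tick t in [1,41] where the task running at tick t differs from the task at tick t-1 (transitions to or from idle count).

context switches = 16

t=0: queue=[A,F] q_used=0 → run A
t=1: queue=[A,F,B] q_used=1 → run A
t=2: queue=[A,F,B,H] q_used=2 → run A
t=3: queue=[F,B,H,A] q_used=0 → run F
t=4: queue=[F,B,H,A,D,E] q_used=1 → run F
t=5: queue=[F,B,H,A,D,E] q_used=2 → run F
t=6: queue=[B,H,A,D,E,F] q_used=0 → run B
t=7: queue=[B,H,A,D,E,F] q_used=1 → run B
t=8: queue=[B,H,A,D,E,F] q_used=2 → run B
t=9: queue=[H,A,D,E,F,B] q_used=0 → run H
t=10: queue=[H,A,D,E,F,B] q_used=1 → run H
t=11: queue=[H,A,D,E,F,B] q_used=2 → run H
t=12: queue=[A,D,E,F,B,H] q_used=0 → run A
t=13: queue=[A,D,E,F,B,H] q_used=1 → run A
t=14: queue=[A,D,E,F,B,H] q_used=2 → run A
t=15: queue=[D,E,F,B,H,A] q_used=0 → run D
t=16: queue=[D,E,F,B,H,A] q_used=1 → run D
t=17: queue=[D,E,F,B,H,A] q_used=2 → run D
t=18: queue=[E,F,B,H,A,D] q_used=0 → run E
t=19: queue=[E,F,B,H,A,D] q_used=1 → run E
t=20: queue=[E,F,B,H,A,D] q_used=2 → run E
t=21: queue=[F,B,H,A,D,E] q_used=0 → run F
t=22: queue=[F,B,H,A,D,E] q_used=1 → run F
t=23: queue=[F,B,H,A,D,E] q_used=2 → run F
t=24: queue=[B,H,A,D,E,F] q_used=0 → run B
t=25: queue=[H,A,D,E,F] q_used=0 → run H
t=26: queue=[H,A,D,E,F] q_used=1 → run H
t=27: queue=[A,D,E,F] q_used=0 → run A
t=28: queue=[D,E,F] q_used=0 → run D
t=29: queue=[D,E,F] q_used=1 → run D
t=30: queue=[D,E,F] q_used=2 → run D
t=31: queue=[E,F,D] q_used=0 → run E
t=32: queue=[E,F,D] q_used=1 → run E
t=33: queue=[E,F,D] q_used=2 → run E
t=34: queue=[F,D,E] q_used=0 → run F
t=35: queue=[F,D,E] q_used=1 → run F
t=36: queue=[D,E] q_used=0 → run D
t=37: queue=[E] q_used=0 → run E
t=38: (idle)
t=39: (idle)
t=40: (idle)
t=41: (idle)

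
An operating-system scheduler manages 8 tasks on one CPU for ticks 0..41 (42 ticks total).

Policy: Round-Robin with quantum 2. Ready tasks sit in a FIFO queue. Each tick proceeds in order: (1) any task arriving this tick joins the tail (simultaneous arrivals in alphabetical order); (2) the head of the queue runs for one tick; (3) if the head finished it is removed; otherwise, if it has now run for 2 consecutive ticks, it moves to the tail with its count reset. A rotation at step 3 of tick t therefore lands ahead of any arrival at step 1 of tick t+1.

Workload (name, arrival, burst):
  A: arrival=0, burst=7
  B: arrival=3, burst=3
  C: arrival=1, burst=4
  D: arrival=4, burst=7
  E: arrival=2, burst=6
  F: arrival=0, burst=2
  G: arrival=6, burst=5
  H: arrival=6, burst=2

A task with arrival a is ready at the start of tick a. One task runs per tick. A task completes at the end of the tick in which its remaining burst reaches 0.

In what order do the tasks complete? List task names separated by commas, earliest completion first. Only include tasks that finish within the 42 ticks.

completion order = F, C, H, B, A, E, G, D

t=0: queue=[A,F] q_used=0 → run A
t=1: queue=[A,F,C] q_used=1 → run A
t=2: queue=[F,C,A,E] q_used=0 → run F
t=3: queue=[F,C,A,E,B] q_used=1 → run F
t=4: queue=[C,A,E,B,D] q_used=0 → run C
t=5: queue=[C,A,E,B,D] q_used=1 → run C
t=6: queue=[A,E,B,D,C,G,H] q_used=0 → run A
t=7: queue=[A,E,B,D,C,G,H] q_used=1 → run A
t=8: queue=[E,B,D,C,G,H,A] q_used=0 → run E
t=9: queue=[E,B,D,C,G,H,A] q_used=1 → run E
t=10: queue=[B,D,C,G,H,A,E] q_used=0 → run B
t=11: queue=[B,D,C,G,H,A,E] q_used=1 → run B
t=12: queue=[D,C,G,H,A,E,B] q_used=0 → run D
t=13: queue=[D,C,G,H,A,E,B] q_used=1 → run D
t=14: queue=[C,G,H,A,E,B,D] q_used=0 → run C
t=15: queue=[C,G,H,A,E,B,D] q_used=1 → run C
t=16: queue=[G,H,A,E,B,D] q_used=0 → run G
t=17: queue=[G,H,A,E,B,D] q_used=1 → run G
t=18: queue=[H,A,E,B,D,G] q_used=0 → run H
t=19: queue=[H,A,E,B,D,G] q_used=1 → run H
t=20: queue=[A,E,B,D,G] q_used=0 → run A
t=21: queue=[A,E,B,D,G] q_used=1 → run A
t=22: queue=[E,B,D,G,A] q_used=0 → run E
t=23: queue=[E,B,D,G,A] q_used=1 → run E
t=24: queue=[B,D,G,A,E] q_used=0 → run B
t=25: queue=[D,G,A,E] q_used=0 → run D
t=26: queue=[D,G,A,E] q_used=1 → run D
t=27: queue=[G,A,E,D] q_used=0 → run G
t=28: queue=[G,A,E,D] q_used=1 → run G
t=29: queue=[A,E,D,G] q_used=0 → run A
t=30: queue=[E,D,G] q_used=0 → run E
t=31: queue=[E,D,G] q_used=1 → run E
t=32: queue=[D,G] q_used=0 → run D
t=33: queue=[D,G] q_used=1 → run D
t=34: queue=[G,D] q_used=0 → run G
t=35: queue=[D] q_used=0 → run D
t=36: (idle)
t=37: (idle)
t=38: (idle)
t=39: (idle)
t=40: (idle)
t=41: (idle)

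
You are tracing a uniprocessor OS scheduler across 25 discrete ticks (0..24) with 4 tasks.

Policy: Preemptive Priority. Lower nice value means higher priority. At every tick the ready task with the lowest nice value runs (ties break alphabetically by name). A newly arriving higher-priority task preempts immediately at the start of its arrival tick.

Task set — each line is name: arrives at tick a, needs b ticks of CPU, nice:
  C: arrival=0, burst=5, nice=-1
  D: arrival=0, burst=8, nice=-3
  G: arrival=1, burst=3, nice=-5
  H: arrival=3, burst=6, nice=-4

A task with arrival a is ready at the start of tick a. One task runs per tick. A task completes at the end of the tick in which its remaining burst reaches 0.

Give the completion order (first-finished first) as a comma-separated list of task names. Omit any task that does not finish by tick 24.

t=0: ready={C,D} → run D
t=1: ready={C,D,G} → run G
t=2: ready={C,D,G} → run G
t=3: ready={C,D,G,H} → run G
t=4: ready={C,D,H} → run H
t=5: ready={C,D,H} → run H
t=6: ready={C,D,H} → run H
t=7: ready={C,D,H} → run H
t=8: ready={C,D,H} → run H
t=9: ready={C,D,H} → run H
t=10: ready={C,D} → run D
t=11: ready={C,D} → run D
t=12: ready={C,D} → run D
t=13: ready={C,D} → run D
t=14: ready={C,D} → run D
t=15: ready={C,D} → run D
t=16: ready={C,D} → run D
t=17: ready={C} → run C
t=18: ready={C} → run C
t=19: ready={C} → run C
t=20: ready={C} → run C
t=21: ready={C} → run C
t=22: (idle)
t=23: (idle)
t=24: (idle)

completion order = G, H, D, C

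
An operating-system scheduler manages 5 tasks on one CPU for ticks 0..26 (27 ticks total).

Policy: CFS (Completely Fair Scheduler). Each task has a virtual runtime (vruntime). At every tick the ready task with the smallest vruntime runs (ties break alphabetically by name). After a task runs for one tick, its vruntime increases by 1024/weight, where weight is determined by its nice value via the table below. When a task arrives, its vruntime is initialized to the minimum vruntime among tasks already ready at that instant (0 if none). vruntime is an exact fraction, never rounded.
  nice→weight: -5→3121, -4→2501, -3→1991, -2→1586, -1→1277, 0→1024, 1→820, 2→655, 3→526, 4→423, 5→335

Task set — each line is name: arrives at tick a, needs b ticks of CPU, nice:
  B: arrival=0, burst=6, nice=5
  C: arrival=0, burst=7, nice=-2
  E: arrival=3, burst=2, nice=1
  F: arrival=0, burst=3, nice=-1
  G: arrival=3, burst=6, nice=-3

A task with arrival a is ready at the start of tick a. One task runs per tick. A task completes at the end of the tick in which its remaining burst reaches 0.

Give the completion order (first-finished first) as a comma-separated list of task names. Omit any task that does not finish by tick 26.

t=0: vr[B=0 C=0 F=0] → run B
t=1: vr[B=1024/335 C=0 F=0] → run C
t=2: vr[B=1024/335 C=512/793 F=0] → run F
t=3: vr[B=1024/335 C=512/793 E=512/793 F=1024/1277 G=512/793] → run C
t=4: vr[B=1024/335 C=1024/793 E=512/793 F=1024/1277 G=512/793] → run E
t=5: vr[B=1024/335 C=1024/793 E=307968/162565 F=1024/1277 G=512/793] → run G
t=6: vr[B=1024/335 C=1024/793 E=307968/162565 F=1024/1277 G=1831424/1578863] → run F
t=7: vr[B=1024/335 C=1024/793 E=307968/162565 F=2048/1277 G=1831424/1578863] → run G
t=8: vr[B=1024/335 C=1024/793 E=307968/162565 F=2048/1277 G=2643456/1578863] → run C
t=9: vr[B=1024/335 C=1536/793 E=307968/162565 F=2048/1277 G=2643456/1578863] → run F
t=10: vr[B=1024/335 C=1536/793 E=307968/162565 G=2643456/1578863] → run G
t=11: vr[B=1024/335 C=1536/793 E=307968/162565 G=3455488/1578863] → run E
t=12: vr[B=1024/335 C=1536/793 G=3455488/1578863] → run C
t=13: vr[B=1024/335 C=2048/793 G=3455488/1578863] → run G
t=14: vr[B=1024/335 C=2048/793 G=4267520/1578863] → run C
t=15: vr[B=1024/335 C=2560/793 G=4267520/1578863] → run G
t=16: vr[B=1024/335 C=2560/793 G=5079552/1578863] → run B
t=17: vr[B=2048/335 C=2560/793 G=5079552/1578863] → run G
t=18: vr[B=2048/335 C=2560/793] → run C
t=19: vr[B=2048/335 C=3072/793] → run C
t=20: vr[B=2048/335] → run B
t=21: vr[B=3072/335] → run B
t=22: vr[B=4096/335] → run B
t=23: vr[B=1024/67] → run B
t=24: (idle)
t=25: (idle)
t=26: (idle)

completion order = F, E, G, C, B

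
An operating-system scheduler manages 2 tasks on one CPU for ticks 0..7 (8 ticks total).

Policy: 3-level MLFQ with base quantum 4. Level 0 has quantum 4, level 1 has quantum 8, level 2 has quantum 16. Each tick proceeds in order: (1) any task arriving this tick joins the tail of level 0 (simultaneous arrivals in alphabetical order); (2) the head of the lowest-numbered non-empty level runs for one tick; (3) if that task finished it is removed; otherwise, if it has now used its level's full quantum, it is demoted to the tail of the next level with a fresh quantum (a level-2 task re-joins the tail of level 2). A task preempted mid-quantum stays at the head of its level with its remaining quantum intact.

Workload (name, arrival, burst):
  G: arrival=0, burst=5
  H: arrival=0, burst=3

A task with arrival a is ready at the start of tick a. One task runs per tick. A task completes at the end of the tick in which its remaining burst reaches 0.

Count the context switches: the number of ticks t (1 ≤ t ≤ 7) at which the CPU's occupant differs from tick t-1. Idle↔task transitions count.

context switches = 2

t=0: L0/L1/L2 = GH/-/- → run G
t=1: L0/L1/L2 = GH/-/- → run G
t=2: L0/L1/L2 = GH/-/- → run G
t=3: L0/L1/L2 = GH/-/- → run G
t=4: L0/L1/L2 = H/G/- → run H
t=5: L0/L1/L2 = H/G/- → run H
t=6: L0/L1/L2 = H/G/- → run H
t=7: L0/L1/L2 = -/G/- → run G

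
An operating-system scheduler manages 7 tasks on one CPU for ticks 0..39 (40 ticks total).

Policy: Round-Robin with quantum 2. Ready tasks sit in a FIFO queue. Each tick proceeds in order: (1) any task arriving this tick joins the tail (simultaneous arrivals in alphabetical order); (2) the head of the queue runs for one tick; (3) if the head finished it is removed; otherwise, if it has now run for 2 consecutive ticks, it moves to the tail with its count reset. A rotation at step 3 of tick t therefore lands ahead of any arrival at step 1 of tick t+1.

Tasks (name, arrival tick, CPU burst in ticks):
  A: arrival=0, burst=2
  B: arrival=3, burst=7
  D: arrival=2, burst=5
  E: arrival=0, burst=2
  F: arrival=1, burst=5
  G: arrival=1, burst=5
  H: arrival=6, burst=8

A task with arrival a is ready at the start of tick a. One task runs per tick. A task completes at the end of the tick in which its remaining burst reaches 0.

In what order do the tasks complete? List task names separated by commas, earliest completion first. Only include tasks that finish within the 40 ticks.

completion order = A, E, F, G, D, B, H

t=0: queue=[A,E] q_used=0 → run A
t=1: queue=[A,E,F,G] q_used=1 → run A
t=2: queue=[E,F,G,D] q_used=0 → run E
t=3: queue=[E,F,G,D,B] q_used=1 → run E
t=4: queue=[F,G,D,B] q_used=0 → run F
t=5: queue=[F,G,D,B] q_used=1 → run F
t=6: queue=[G,D,B,F,H] q_used=0 → run G
t=7: queue=[G,D,B,F,H] q_used=1 → run G
t=8: queue=[D,B,F,H,G] q_used=0 → run D
t=9: queue=[D,B,F,H,G] q_used=1 → run D
t=10: queue=[B,F,H,G,D] q_used=0 → run B
t=11: queue=[B,F,H,G,D] q_used=1 → run B
t=12: queue=[F,H,G,D,B] q_used=0 → run F
t=13: queue=[F,H,G,D,B] q_used=1 → run F
t=14: queue=[H,G,D,B,F] q_used=0 → run H
t=15: queue=[H,G,D,B,F] q_used=1 → run H
t=16: queue=[G,D,B,F,H] q_used=0 → run G
t=17: queue=[G,D,B,F,H] q_used=1 → run G
t=18: queue=[D,B,F,H,G] q_used=0 → run D
t=19: queue=[D,B,F,H,G] q_used=1 → run D
t=20: queue=[B,F,H,G,D] q_used=0 → run B
t=21: queue=[B,F,H,G,D] q_used=1 → run B
t=22: queue=[F,H,G,D,B] q_used=0 → run F
t=23: queue=[H,G,D,B] q_used=0 → run H
t=24: queue=[H,G,D,B] q_used=1 → run H
t=25: queue=[G,D,B,H] q_used=0 → run G
t=26: queue=[D,B,H] q_used=0 → run D
t=27: queue=[B,H] q_used=0 → run B
t=28: queue=[B,H] q_used=1 → run B
t=29: queue=[H,B] q_used=0 → run H
t=30: queue=[H,B] q_used=1 → run H
t=31: queue=[B,H] q_used=0 → run B
t=32: queue=[H] q_used=0 → run H
t=33: queue=[H] q_used=1 → run H
t=34: (idle)
t=35: (idle)
t=36: (idle)
t=37: (idle)
t=38: (idle)
t=39: (idle)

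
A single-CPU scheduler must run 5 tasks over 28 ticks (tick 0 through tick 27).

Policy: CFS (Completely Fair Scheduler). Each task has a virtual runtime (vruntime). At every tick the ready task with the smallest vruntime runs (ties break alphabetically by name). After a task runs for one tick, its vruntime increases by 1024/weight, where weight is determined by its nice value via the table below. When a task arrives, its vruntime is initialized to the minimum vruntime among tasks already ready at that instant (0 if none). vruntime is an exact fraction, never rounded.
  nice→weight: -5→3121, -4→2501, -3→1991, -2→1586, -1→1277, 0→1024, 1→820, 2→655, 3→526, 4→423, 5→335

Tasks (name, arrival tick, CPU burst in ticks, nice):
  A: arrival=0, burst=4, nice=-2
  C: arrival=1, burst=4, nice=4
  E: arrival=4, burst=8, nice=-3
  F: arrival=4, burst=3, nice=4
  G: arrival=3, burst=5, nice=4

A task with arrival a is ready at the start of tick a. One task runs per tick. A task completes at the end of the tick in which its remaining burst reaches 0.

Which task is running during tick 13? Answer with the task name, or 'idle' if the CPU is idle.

running at tick 13 = F

t=0: vr[A=0] → run A
t=1: vr[A=512/793 C=512/793] → run A
t=2: vr[A=1024/793 C=512/793] → run C
t=3: vr[A=1024/793 C=1028608/335439 G=1024/793] → run A
t=4: vr[A=1536/793 C=1028608/335439 E=1024/793 F=1024/793 G=1024/793] → run E
t=5: vr[A=1536/793 C=1028608/335439 E=2850816/1578863 F=1024/793 G=1024/793] → run F
t=6: vr[A=1536/793 C=1028608/335439 E=2850816/1578863 F=1245184/335439 G=1024/793] → run G
t=7: vr[A=1536/793 C=1028608/335439 E=2850816/1578863 F=1245184/335439 G=1245184/335439] → run E
t=8: vr[A=1536/793 C=1028608/335439 E=3662848/1578863 F=1245184/335439 G=1245184/335439] → run A
t=9: vr[C=1028608/335439 E=3662848/1578863 F=1245184/335439 G=1245184/335439] → run E
t=10: vr[C=1028608/335439 E=4474880/1578863 F=1245184/335439 G=1245184/335439] → run E
t=11: vr[C=1028608/335439 E=5286912/1578863 F=1245184/335439 G=1245184/335439] → run C
t=12: vr[C=1840640/335439 E=5286912/1578863 F=1245184/335439 G=1245184/335439] → run E
t=13: vr[C=1840640/335439 E=6098944/1578863 F=1245184/335439 G=1245184/335439] → run F
t=14: vr[C=1840640/335439 E=6098944/1578863 F=2057216/335439 G=1245184/335439] → run G
t=15: vr[C=1840640/335439 E=6098944/1578863 F=2057216/335439 G=2057216/335439] → run E
t=16: vr[C=1840640/335439 E=6910976/1578863 F=2057216/335439 G=2057216/335439] → run E
t=17: vr[C=1840640/335439 E=7723008/1578863 F=2057216/335439 G=2057216/335439] → run E
t=18: vr[C=1840640/335439 F=2057216/335439 G=2057216/335439] → run C
t=19: vr[C=884224/111813 F=2057216/335439 G=2057216/335439] → run F
t=20: vr[C=884224/111813 G=2057216/335439] → run G
t=21: vr[C=884224/111813 G=956416/111813] → run C
t=22: vr[G=956416/111813] → run G
t=23: vr[G=3681280/335439] → run G
t=24: (idle)
t=25: (idle)
t=26: (idle)
t=27: (idle)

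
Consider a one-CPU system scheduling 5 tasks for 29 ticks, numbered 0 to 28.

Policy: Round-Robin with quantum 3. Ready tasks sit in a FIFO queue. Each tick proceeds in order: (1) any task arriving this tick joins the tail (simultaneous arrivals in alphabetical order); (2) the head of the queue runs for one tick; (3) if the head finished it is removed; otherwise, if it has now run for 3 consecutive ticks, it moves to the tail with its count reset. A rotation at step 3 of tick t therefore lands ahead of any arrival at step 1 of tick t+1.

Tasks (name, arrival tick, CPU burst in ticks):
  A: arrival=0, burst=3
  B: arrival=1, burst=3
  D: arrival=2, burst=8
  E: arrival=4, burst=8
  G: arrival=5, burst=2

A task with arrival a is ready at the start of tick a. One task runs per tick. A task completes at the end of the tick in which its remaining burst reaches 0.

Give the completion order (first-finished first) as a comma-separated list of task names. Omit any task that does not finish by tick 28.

t=0: queue=[A] q_used=0 → run A
t=1: queue=[A,B] q_used=1 → run A
t=2: queue=[A,B,D] q_used=2 → run A
t=3: queue=[B,D] q_used=0 → run B
t=4: queue=[B,D,E] q_used=1 → run B
t=5: queue=[B,D,E,G] q_used=2 → run B
t=6: queue=[D,E,G] q_used=0 → run D
t=7: queue=[D,E,G] q_used=1 → run D
t=8: queue=[D,E,G] q_used=2 → run D
t=9: queue=[E,G,D] q_used=0 → run E
t=10: queue=[E,G,D] q_used=1 → run E
t=11: queue=[E,G,D] q_used=2 → run E
t=12: queue=[G,D,E] q_used=0 → run G
t=13: queue=[G,D,E] q_used=1 → run G
t=14: queue=[D,E] q_used=0 → run D
t=15: queue=[D,E] q_used=1 → run D
t=16: queue=[D,E] q_used=2 → run D
t=17: queue=[E,D] q_used=0 → run E
t=18: queue=[E,D] q_used=1 → run E
t=19: queue=[E,D] q_used=2 → run E
t=20: queue=[D,E] q_used=0 → run D
t=21: queue=[D,E] q_used=1 → run D
t=22: queue=[E] q_used=0 → run E
t=23: queue=[E] q_used=1 → run E
t=24: (idle)
t=25: (idle)
t=26: (idle)
t=27: (idle)
t=28: (idle)

completion order = A, B, G, D, E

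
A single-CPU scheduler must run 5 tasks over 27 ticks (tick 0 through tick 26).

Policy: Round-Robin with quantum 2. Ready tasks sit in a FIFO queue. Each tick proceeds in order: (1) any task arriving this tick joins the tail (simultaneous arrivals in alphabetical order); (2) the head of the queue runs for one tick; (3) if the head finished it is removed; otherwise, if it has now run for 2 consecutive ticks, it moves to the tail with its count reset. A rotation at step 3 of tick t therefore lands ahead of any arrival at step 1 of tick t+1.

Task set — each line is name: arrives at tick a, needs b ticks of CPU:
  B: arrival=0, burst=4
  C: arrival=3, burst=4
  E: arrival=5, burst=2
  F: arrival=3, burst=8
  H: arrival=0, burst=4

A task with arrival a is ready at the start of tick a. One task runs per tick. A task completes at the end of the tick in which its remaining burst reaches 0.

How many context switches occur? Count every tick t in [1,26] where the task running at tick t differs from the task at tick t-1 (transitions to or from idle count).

t=0: queue=[B,H] q_used=0 → run B
t=1: queue=[B,H] q_used=1 → run B
t=2: queue=[H,B] q_used=0 → run H
t=3: queue=[H,B,C,F] q_used=1 → run H
t=4: queue=[B,C,F,H] q_used=0 → run B
t=5: queue=[B,C,F,H,E] q_used=1 → run B
t=6: queue=[C,F,H,E] q_used=0 → run C
t=7: queue=[C,F,H,E] q_used=1 → run C
t=8: queue=[F,H,E,C] q_used=0 → run F
t=9: queue=[F,H,E,C] q_used=1 → run F
t=10: queue=[H,E,C,F] q_used=0 → run H
t=11: queue=[H,E,C,F] q_used=1 → run H
t=12: queue=[E,C,F] q_used=0 → run E
t=13: queue=[E,C,F] q_used=1 → run E
t=14: queue=[C,F] q_used=0 → run C
t=15: queue=[C,F] q_used=1 → run C
t=16: queue=[F] q_used=0 → run F
t=17: queue=[F] q_used=1 → run F
t=18: queue=[F] q_used=0 → run F
t=19: queue=[F] q_used=1 → run F
t=20: queue=[F] q_used=0 → run F
t=21: queue=[F] q_used=1 → run F
t=22: (idle)
t=23: (idle)
t=24: (idle)
t=25: (idle)
t=26: (idle)

context switches = 9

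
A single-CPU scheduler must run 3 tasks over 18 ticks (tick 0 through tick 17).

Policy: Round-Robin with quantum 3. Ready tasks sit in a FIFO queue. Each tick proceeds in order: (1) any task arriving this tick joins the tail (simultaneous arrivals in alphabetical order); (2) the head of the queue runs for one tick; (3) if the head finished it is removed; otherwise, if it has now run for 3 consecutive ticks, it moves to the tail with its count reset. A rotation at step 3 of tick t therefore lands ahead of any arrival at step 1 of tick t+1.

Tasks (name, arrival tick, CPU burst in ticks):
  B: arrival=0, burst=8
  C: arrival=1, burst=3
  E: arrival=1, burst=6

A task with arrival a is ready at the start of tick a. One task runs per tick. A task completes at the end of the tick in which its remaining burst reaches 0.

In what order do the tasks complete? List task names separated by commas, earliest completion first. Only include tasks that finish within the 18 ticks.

t=0: queue=[B] q_used=0 → run B
t=1: queue=[B,C,E] q_used=1 → run B
t=2: queue=[B,C,E] q_used=2 → run B
t=3: queue=[C,E,B] q_used=0 → run C
t=4: queue=[C,E,B] q_used=1 → run C
t=5: queue=[C,E,B] q_used=2 → run C
t=6: queue=[E,B] q_used=0 → run E
t=7: queue=[E,B] q_used=1 → run E
t=8: queue=[E,B] q_used=2 → run E
t=9: queue=[B,E] q_used=0 → run B
t=10: queue=[B,E] q_used=1 → run B
t=11: queue=[B,E] q_used=2 → run B
t=12: queue=[E,B] q_used=0 → run E
t=13: queue=[E,B] q_used=1 → run E
t=14: queue=[E,B] q_used=2 → run E
t=15: queue=[B] q_used=0 → run B
t=16: queue=[B] q_used=1 → run B
t=17: (idle)

completion order = C, E, B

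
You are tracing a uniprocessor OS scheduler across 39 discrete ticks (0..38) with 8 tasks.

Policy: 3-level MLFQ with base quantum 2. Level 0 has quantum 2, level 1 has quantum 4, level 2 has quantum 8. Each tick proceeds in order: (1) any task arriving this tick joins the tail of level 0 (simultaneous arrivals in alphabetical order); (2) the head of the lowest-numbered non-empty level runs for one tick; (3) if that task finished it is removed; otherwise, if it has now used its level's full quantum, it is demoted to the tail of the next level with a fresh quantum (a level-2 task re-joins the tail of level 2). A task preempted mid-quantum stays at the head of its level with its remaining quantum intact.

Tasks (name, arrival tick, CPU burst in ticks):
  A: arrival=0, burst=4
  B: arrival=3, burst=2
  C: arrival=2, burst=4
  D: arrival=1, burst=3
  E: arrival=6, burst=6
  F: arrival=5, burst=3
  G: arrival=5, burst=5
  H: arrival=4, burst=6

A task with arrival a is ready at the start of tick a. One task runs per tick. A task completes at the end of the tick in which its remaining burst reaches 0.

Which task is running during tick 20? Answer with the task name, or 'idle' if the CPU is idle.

t=0: L0/L1/L2 = A/-/- → run A
t=1: L0/L1/L2 = AD/-/- → run A
t=2: L0/L1/L2 = DC/A/- → run D
t=3: L0/L1/L2 = DCB/A/- → run D
t=4: L0/L1/L2 = CBH/AD/- → run C
t=5: L0/L1/L2 = CBHFG/AD/- → run C
t=6: L0/L1/L2 = BHFGE/ADC/- → run B
t=7: L0/L1/L2 = BHFGE/ADC/- → run B
t=8: L0/L1/L2 = HFGE/ADC/- → run H
t=9: L0/L1/L2 = HFGE/ADC/- → run H
t=10: L0/L1/L2 = FGE/ADCH/- → run F
t=11: L0/L1/L2 = FGE/ADCH/- → run F
t=12: L0/L1/L2 = GE/ADCHF/- → run G
t=13: L0/L1/L2 = GE/ADCHF/- → run G
t=14: L0/L1/L2 = E/ADCHFG/- → run E
t=15: L0/L1/L2 = E/ADCHFG/- → run E
t=16: L0/L1/L2 = -/ADCHFGE/- → run A
t=17: L0/L1/L2 = -/ADCHFGE/- → run A
t=18: L0/L1/L2 = -/DCHFGE/- → run D
t=19: L0/L1/L2 = -/CHFGE/- → run C
t=20: L0/L1/L2 = -/CHFGE/- → run C
t=21: L0/L1/L2 = -/HFGE/- → run H
t=22: L0/L1/L2 = -/HFGE/- → run H
t=23: L0/L1/L2 = -/HFGE/- → run H
t=24: L0/L1/L2 = -/HFGE/- → run H
t=25: L0/L1/L2 = -/FGE/- → run F
t=26: L0/L1/L2 = -/GE/- → run G
t=27: L0/L1/L2 = -/GE/- → run G
t=28: L0/L1/L2 = -/GE/- → run G
t=29: L0/L1/L2 = -/E/- → run E
t=30: L0/L1/L2 = -/E/- → run E
t=31: L0/L1/L2 = -/E/- → run E
t=32: L0/L1/L2 = -/E/- → run E
t=33: (idle)
t=34: (idle)
t=35: (idle)
t=36: (idle)
t=37: (idle)
t=38: (idle)

running at tick 20 = C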